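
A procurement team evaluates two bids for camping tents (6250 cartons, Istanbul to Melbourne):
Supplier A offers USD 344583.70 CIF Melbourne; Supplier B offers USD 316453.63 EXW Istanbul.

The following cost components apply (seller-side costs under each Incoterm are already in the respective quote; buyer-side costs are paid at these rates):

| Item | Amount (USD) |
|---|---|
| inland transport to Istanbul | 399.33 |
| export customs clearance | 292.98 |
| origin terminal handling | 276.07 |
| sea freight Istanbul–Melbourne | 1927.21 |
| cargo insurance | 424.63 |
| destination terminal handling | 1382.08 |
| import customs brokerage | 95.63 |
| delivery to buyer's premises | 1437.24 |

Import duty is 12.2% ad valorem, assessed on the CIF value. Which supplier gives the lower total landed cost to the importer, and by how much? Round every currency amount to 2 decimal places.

Supplier A (CIF):
The CIF price already equals the CIF value: 344583.70
Import duty = 344583.70 × 12.2% = 42039.21
Buyer bears (A): 1382.08 + 95.63 + 1437.24 = 2914.95
Landed cost (A) = invoice 344583.70 + 2914.95 + duty 42039.21 = 389537.86
Supplier B (EXW):
CIF value = EXW price + inland to port + export clearance + origin terminal + freight + insurance = 316453.63 + 399.33 + 292.98 + 276.07 + 1927.21 + 424.63 = 319773.85
Import duty = 319773.85 × 12.2% = 39012.41
Buyer bears (B): 399.33 + 292.98 + 276.07 + 1927.21 + 424.63 + 1382.08 + 95.63 + 1437.24 = 6235.17
Landed cost (B) = invoice 316453.63 + 6235.17 + duty 39012.41 = 361701.21
Difference = |389537.86 − 361701.21| = 27836.65

Supplier B is cheaper by USD 27836.65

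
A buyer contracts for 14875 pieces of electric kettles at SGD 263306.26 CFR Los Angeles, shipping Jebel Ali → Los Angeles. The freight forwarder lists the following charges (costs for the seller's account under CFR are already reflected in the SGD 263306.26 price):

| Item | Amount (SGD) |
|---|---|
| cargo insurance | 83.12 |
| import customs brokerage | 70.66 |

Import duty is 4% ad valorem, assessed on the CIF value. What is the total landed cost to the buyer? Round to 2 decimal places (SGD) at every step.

CFR: the seller pays costs through ocean freight to the destination port, but not insurance.
CIF value = CFR price + insurance = 263306.26 + 83.12 = 263389.38
Import duty = 263389.38 × 4% = 10535.58
Buyer bears: insurance 83.12 + brokerage 70.66 + duty 10535.58 = 10689.36
Landed cost = invoice 263306.26 + 10689.36 = 273995.62

Total landed cost: SGD 273995.62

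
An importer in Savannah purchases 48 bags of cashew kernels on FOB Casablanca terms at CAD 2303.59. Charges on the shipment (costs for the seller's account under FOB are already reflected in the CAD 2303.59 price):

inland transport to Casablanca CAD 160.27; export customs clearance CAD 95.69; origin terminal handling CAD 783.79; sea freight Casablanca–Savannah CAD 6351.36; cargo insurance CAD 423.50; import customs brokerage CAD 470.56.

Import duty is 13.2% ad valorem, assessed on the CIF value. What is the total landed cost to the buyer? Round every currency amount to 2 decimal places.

FOB: the seller bears costs until goods are on board at the origin port; the buyer bears freight, insurance and all costs thereafter.
Already in the invoice (seller's account under FOB): inland to port, export clearance, origin terminal — exclude.
CIF value = FOB price + freight + insurance = 2303.59 + 6351.36 + 423.50 = 9078.45
Import duty = 9078.45 × 13.2% = 1198.36
Buyer bears: freight 6351.36 + insurance 423.50 + brokerage 470.56 + duty 1198.36 = 8443.78
Landed cost = invoice 2303.59 + 8443.78 = 10747.37

Total landed cost: CAD 10747.37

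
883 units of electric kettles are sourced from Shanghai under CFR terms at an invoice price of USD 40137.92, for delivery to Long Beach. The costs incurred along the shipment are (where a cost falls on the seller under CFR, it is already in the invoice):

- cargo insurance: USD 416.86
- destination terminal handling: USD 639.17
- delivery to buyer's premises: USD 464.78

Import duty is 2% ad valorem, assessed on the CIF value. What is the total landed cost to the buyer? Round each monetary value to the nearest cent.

Total landed cost: USD 42469.83

CFR: the seller pays costs through ocean freight to the destination port, but not insurance.
CIF value = CFR price + insurance = 40137.92 + 416.86 = 40554.78
Import duty = 40554.78 × 2% = 811.10
Buyer bears: insurance 416.86 + destination terminal 639.17 + delivery 464.78 + duty 811.10 = 2331.91
Landed cost = invoice 40137.92 + 2331.91 = 42469.83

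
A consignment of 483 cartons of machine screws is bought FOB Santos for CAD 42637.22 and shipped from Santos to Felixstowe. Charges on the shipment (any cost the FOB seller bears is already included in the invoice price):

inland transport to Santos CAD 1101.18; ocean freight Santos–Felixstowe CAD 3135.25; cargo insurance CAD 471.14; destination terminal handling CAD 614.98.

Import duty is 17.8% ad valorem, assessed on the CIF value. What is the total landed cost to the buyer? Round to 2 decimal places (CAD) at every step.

FOB: the seller bears costs until goods are on board at the origin port; the buyer bears freight, insurance and all costs thereafter.
Already in the invoice (seller's account under FOB): inland to port — exclude.
CIF value = FOB price + freight + insurance = 42637.22 + 3135.25 + 471.14 = 46243.61
Import duty = 46243.61 × 17.8% = 8231.36
Buyer bears: freight 3135.25 + insurance 471.14 + destination terminal 614.98 + duty 8231.36 = 12452.73
Landed cost = invoice 42637.22 + 12452.73 = 55089.95

Total landed cost: CAD 55089.95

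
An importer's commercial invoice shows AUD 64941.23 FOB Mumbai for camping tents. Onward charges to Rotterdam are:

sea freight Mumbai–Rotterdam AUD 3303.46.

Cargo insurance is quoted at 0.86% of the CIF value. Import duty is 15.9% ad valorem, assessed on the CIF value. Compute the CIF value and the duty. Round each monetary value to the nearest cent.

CIF value: AUD 68836.69; import duty: AUD 10945.03

Let C be the CIF value. C = FOB price + freight + 0.86% × C
C − 0.86% × C = 64941.23 + 3303.46
0.9914 × C = 68244.69
C = 68244.69 / 0.9914 = 68836.69
Insurance premium = 0.86% × 68836.69 = 592.00
Import duty = 68836.69 × 15.9% = 10945.03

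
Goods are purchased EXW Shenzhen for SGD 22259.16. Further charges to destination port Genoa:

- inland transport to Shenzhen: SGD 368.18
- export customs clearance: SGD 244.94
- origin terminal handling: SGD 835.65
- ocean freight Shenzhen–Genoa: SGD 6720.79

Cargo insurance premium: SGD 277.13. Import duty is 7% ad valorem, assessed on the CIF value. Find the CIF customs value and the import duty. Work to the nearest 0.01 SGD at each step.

CIF = EXW price + pre-shipment costs + freight + insurance
CIF = 22259.16 + 368.18 + 244.94 + 835.65 + 6720.79 + 277.13 = 30705.85
Import duty = 30705.85 × 7% = 2149.41

CIF value: SGD 30705.85; import duty: SGD 2149.41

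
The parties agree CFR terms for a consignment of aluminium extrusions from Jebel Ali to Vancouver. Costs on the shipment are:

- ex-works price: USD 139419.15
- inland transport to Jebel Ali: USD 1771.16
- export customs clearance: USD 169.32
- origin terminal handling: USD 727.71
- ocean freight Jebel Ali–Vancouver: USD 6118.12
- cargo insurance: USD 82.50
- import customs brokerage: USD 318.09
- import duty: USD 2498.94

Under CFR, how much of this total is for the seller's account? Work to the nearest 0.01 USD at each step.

Seller's account: USD 148205.46

CFR: the seller pays costs through ocean freight to the destination port, but not insurance.
Seller's account: goods 139419.15 + inland to port 1771.16 + export clearance 169.32 + origin terminal 727.71 + freight 6118.12 = 148205.46
Buyer's account: insurance 82.50 + brokerage 318.09 + duty 2498.94 = 2899.53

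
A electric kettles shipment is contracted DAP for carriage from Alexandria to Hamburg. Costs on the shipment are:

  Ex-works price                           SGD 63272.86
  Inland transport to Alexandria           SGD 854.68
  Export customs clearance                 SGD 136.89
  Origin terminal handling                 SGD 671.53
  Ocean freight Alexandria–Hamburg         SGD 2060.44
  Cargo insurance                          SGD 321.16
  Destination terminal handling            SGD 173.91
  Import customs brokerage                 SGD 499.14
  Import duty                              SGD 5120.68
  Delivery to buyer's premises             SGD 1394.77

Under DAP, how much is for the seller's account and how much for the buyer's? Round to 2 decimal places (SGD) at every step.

Seller: SGD 68886.24; buyer: SGD 5619.82

DAP: the seller bears all costs to the named destination except import duty and clearance.
Seller's account: goods 63272.86 + inland to port 854.68 + export clearance 136.89 + origin terminal 671.53 + freight 2060.44 + insurance 321.16 + destination terminal 173.91 + delivery 1394.77 = 68886.24
Buyer's account: brokerage 499.14 + duty 5120.68 = 5619.82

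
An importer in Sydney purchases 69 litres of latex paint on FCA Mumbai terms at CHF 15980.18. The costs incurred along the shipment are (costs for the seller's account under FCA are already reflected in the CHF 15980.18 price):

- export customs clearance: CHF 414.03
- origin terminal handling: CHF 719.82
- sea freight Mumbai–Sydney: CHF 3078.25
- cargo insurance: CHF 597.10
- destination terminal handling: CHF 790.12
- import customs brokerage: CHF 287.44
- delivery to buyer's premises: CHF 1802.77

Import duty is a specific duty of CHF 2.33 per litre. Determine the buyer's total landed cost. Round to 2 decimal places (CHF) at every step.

FCA: the seller delivers export-cleared goods to the carrier; the buyer bears costs from that point.
Already in the invoice (seller's account under FCA): export clearance — exclude.
CIF value = FCA price + origin terminal + freight + insurance = 15980.18 + 719.82 + 3078.25 + 597.10 = 20375.35
Import duty = 69 × 2.33 = 160.77
Buyer bears: origin terminal 719.82 + freight 3078.25 + insurance 597.10 + destination terminal 790.12 + brokerage 287.44 + delivery 1802.77 + duty 160.77 = 7436.27
Landed cost = invoice 15980.18 + 7436.27 = 23416.45

Total landed cost: CHF 23416.45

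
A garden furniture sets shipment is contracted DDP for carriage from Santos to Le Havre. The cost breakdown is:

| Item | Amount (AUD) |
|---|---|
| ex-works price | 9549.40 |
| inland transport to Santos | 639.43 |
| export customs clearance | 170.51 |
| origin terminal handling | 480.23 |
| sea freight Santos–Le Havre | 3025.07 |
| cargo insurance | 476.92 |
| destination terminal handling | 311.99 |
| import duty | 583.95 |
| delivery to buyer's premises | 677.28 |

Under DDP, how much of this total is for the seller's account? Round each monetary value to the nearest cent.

DDP: the seller bears all costs including import duty.
Seller's account: goods 9549.40 + inland to port 639.43 + export clearance 170.51 + origin terminal 480.23 + freight 3025.07 + insurance 476.92 + destination terminal 311.99 + duty 583.95 + delivery 677.28 = 15914.78
Buyer's account: 0.00

Seller's account: AUD 15914.78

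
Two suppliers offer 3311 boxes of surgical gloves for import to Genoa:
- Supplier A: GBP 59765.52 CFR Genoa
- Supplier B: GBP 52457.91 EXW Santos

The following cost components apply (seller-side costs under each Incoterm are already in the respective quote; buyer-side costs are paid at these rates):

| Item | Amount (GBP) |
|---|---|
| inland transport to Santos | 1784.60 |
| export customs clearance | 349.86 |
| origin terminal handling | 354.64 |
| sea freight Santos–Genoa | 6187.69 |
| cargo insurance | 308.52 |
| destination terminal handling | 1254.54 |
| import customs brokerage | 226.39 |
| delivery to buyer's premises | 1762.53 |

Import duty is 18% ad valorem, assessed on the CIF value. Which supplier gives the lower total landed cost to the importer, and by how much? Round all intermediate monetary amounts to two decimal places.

Supplier A (CFR):
CIF value = CFR price + insurance = 59765.52 + 308.52 = 60074.04
Import duty = 60074.04 × 18% = 10813.33
Buyer bears (A): 308.52 + 1254.54 + 226.39 + 1762.53 = 3551.98
Landed cost (A) = invoice 59765.52 + 3551.98 + duty 10813.33 = 74130.83
Supplier B (EXW):
CIF value = EXW price + inland to port + export clearance + origin terminal + freight + insurance = 52457.91 + 1784.60 + 349.86 + 354.64 + 6187.69 + 308.52 = 61443.22
Import duty = 61443.22 × 18% = 11059.78
Buyer bears (B): 1784.60 + 349.86 + 354.64 + 6187.69 + 308.52 + 1254.54 + 226.39 + 1762.53 = 12228.77
Landed cost (B) = invoice 52457.91 + 12228.77 + duty 11059.78 = 75746.46
Difference = |74130.83 − 75746.46| = 1615.63

Supplier A is cheaper by GBP 1615.63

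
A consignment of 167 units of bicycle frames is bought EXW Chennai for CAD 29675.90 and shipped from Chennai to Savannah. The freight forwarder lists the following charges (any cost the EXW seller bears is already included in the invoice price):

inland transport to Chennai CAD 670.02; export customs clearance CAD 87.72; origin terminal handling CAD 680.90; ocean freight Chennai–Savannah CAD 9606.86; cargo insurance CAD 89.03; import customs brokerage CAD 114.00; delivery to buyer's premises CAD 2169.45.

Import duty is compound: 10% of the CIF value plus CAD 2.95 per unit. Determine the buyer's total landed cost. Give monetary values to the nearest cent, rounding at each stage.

EXW: the seller makes goods available at their premises; the buyer bears all onward costs.
CIF value = EXW price + inland to port + export clearance + origin terminal + freight + insurance = 29675.90 + 670.02 + 87.72 + 680.90 + 9606.86 + 89.03 = 40810.43
Ad valorem component: 40810.43 × 10% = 4081.04
Specific component: 167 × 2.95 = 492.65
Import duty = 4081.04 + 492.65 = 4573.69
Buyer bears: inland to port 670.02 + export clearance 87.72 + origin terminal 680.90 + freight 9606.86 + insurance 89.03 + brokerage 114.00 + delivery 2169.45 + duty 4573.69 = 17991.67
Landed cost = invoice 29675.90 + 17991.67 = 47667.57

Total landed cost: CAD 47667.57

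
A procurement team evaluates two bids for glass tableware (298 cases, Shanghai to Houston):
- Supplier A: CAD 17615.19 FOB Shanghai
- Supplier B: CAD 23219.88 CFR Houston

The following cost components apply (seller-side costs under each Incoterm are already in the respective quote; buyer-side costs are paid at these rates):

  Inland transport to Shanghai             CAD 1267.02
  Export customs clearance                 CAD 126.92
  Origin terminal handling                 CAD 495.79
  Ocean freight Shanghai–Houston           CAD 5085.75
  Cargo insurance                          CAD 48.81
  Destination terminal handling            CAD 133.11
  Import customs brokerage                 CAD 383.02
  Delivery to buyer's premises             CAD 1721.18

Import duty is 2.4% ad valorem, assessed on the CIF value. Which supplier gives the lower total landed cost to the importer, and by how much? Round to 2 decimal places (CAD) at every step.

Supplier A is cheaper by CAD 531.40

Supplier A (FOB):
CIF value = FOB price + freight + insurance = 17615.19 + 5085.75 + 48.81 = 22749.75
Import duty = 22749.75 × 2.4% = 545.99
Buyer bears (A): 5085.75 + 48.81 + 133.11 + 383.02 + 1721.18 = 7371.87
Landed cost (A) = invoice 17615.19 + 7371.87 + duty 545.99 = 25533.05
Supplier B (CFR):
CIF value = CFR price + insurance = 23219.88 + 48.81 = 23268.69
Import duty = 23268.69 × 2.4% = 558.45
Buyer bears (B): 48.81 + 133.11 + 383.02 + 1721.18 = 2286.12
Landed cost (B) = invoice 23219.88 + 2286.12 + duty 558.45 = 26064.45
Difference = |25533.05 − 26064.45| = 531.40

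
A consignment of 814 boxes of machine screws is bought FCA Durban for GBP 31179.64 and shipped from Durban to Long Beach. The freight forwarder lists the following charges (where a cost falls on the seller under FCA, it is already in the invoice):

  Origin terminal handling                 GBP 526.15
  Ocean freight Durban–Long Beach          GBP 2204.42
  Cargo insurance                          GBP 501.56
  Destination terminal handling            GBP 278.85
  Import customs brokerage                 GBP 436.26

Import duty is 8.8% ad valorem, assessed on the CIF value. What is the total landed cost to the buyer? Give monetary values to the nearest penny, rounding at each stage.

FCA: the seller delivers export-cleared goods to the carrier; the buyer bears costs from that point.
CIF value = FCA price + origin terminal + freight + insurance = 31179.64 + 526.15 + 2204.42 + 501.56 = 34411.77
Import duty = 34411.77 × 8.8% = 3028.24
Buyer bears: origin terminal 526.15 + freight 2204.42 + insurance 501.56 + destination terminal 278.85 + brokerage 436.26 + duty 3028.24 = 6975.48
Landed cost = invoice 31179.64 + 6975.48 = 38155.12

Total landed cost: GBP 38155.12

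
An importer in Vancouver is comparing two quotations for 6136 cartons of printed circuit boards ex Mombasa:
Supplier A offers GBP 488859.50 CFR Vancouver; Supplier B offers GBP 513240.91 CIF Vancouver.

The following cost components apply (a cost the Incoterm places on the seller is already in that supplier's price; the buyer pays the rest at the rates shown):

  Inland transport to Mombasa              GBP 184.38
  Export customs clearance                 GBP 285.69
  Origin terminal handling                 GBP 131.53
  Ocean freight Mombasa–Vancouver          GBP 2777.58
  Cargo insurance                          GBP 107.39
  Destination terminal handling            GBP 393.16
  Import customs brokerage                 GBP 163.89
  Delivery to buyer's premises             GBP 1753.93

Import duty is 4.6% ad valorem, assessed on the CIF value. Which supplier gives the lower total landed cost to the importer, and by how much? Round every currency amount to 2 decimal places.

Supplier A (CFR):
CIF value = CFR price + insurance = 488859.50 + 107.39 = 488966.89
Import duty = 488966.89 × 4.6% = 22492.48
Buyer bears (A): 107.39 + 393.16 + 163.89 + 1753.93 = 2418.37
Landed cost (A) = invoice 488859.50 + 2418.37 + duty 22492.48 = 513770.35
Supplier B (CIF):
The CIF price already equals the CIF value: 513240.91
Import duty = 513240.91 × 4.6% = 23609.08
Buyer bears (B): 393.16 + 163.89 + 1753.93 = 2310.98
Landed cost (B) = invoice 513240.91 + 2310.98 + duty 23609.08 = 539160.97
Difference = |513770.35 − 539160.97| = 25390.62

Supplier A is cheaper by GBP 25390.62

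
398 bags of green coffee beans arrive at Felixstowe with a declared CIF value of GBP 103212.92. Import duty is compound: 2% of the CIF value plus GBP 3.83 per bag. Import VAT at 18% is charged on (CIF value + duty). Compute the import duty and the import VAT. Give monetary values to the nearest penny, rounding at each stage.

Import duty: GBP 3588.60; import VAT: GBP 19224.27

Ad valorem component: 103212.92 × 2% = 2064.26
Specific component: 398 × 3.83 = 1524.34
Import duty = 2064.26 + 1524.34 = 3588.60
VAT base = CIF + duty = 103212.92 + 3588.60 = 106801.52
Import VAT = 106801.52 × 18% = 19224.27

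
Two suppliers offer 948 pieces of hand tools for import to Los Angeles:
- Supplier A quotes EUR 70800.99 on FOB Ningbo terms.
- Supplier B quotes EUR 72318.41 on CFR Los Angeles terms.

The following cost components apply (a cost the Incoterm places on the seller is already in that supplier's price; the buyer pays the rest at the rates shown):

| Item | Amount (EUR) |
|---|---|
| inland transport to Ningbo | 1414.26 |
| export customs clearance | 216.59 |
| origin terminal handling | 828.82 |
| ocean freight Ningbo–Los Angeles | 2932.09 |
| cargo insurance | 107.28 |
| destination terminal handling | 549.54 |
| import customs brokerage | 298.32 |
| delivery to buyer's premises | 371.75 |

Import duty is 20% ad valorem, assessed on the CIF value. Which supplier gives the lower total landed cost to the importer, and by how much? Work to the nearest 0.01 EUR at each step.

Supplier A (FOB):
CIF value = FOB price + freight + insurance = 70800.99 + 2932.09 + 107.28 = 73840.36
Import duty = 73840.36 × 20% = 14768.07
Buyer bears (A): 2932.09 + 107.28 + 549.54 + 298.32 + 371.75 = 4258.98
Landed cost (A) = invoice 70800.99 + 4258.98 + duty 14768.07 = 89828.04
Supplier B (CFR):
CIF value = CFR price + insurance = 72318.41 + 107.28 = 72425.69
Import duty = 72425.69 × 20% = 14485.14
Buyer bears (B): 107.28 + 549.54 + 298.32 + 371.75 = 1326.89
Landed cost (B) = invoice 72318.41 + 1326.89 + duty 14485.14 = 88130.44
Difference = |89828.04 − 88130.44| = 1697.60

Supplier B is cheaper by EUR 1697.60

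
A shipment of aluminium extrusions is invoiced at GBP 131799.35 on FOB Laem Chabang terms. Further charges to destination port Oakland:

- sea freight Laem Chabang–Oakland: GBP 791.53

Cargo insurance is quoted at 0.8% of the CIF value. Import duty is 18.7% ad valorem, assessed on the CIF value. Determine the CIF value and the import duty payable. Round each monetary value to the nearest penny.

Let C be the CIF value. C = FOB price + freight + 0.8% × C
C − 0.8% × C = 131799.35 + 791.53
0.992 × C = 132590.88
C = 132590.88 / 0.992 = 133660.16
Insurance premium = 0.8% × 133660.16 = 1069.28
Import duty = 133660.16 × 18.7% = 24994.45

CIF value: GBP 133660.16; import duty: GBP 24994.45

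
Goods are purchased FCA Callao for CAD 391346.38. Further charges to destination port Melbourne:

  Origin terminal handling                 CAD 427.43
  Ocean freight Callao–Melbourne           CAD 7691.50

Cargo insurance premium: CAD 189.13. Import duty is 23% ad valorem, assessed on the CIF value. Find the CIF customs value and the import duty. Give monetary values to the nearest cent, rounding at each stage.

CIF value: CAD 399654.44; import duty: CAD 91920.52

CIF = FCA price + pre-shipment costs + freight + insurance
CIF = 391346.38 + 427.43 + 7691.50 + 189.13 = 399654.44
Import duty = 399654.44 × 23% = 91920.52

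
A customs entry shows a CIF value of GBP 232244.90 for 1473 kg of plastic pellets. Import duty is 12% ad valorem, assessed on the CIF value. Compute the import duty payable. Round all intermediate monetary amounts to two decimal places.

Import duty: GBP 27869.39

Import duty = 232244.90 × 12% = 27869.39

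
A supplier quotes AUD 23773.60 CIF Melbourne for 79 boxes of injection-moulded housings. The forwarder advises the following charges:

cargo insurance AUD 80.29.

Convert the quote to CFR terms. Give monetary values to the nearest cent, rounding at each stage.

CFR price: AUD 23693.31

From CIF to CFR, the seller no longer bears: insurance.
CFR price = 23773.60 − 80.29 = 23693.31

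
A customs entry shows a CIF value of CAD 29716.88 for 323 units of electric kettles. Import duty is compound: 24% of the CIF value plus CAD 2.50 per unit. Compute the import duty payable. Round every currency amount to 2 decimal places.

Ad valorem component: 29716.88 × 24% = 7132.05
Specific component: 323 × 2.50 = 807.50
Import duty = 7132.05 + 807.50 = 7939.55

Import duty: CAD 7939.55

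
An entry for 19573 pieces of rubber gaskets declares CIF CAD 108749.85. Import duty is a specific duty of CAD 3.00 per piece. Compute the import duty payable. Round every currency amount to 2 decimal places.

Import duty = 19573 × 3.00 = 58719.00

Import duty: CAD 58719.00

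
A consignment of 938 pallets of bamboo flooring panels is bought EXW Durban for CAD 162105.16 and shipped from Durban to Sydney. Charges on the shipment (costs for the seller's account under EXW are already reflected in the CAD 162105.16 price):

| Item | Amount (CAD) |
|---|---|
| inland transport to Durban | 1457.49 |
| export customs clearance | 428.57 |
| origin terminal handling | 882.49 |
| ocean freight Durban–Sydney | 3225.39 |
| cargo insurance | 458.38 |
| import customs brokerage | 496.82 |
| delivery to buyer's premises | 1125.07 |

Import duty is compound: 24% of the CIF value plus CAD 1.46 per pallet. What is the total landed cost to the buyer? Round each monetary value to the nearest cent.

Total landed cost: CAD 212002.65

EXW: the seller makes goods available at their premises; the buyer bears all onward costs.
CIF value = EXW price + inland to port + export clearance + origin terminal + freight + insurance = 162105.16 + 1457.49 + 428.57 + 882.49 + 3225.39 + 458.38 = 168557.48
Ad valorem component: 168557.48 × 24% = 40453.80
Specific component: 938 × 1.46 = 1369.48
Import duty = 40453.80 + 1369.48 = 41823.28
Buyer bears: inland to port 1457.49 + export clearance 428.57 + origin terminal 882.49 + freight 3225.39 + insurance 458.38 + brokerage 496.82 + delivery 1125.07 + duty 41823.28 = 49897.49
Landed cost = invoice 162105.16 + 49897.49 = 212002.65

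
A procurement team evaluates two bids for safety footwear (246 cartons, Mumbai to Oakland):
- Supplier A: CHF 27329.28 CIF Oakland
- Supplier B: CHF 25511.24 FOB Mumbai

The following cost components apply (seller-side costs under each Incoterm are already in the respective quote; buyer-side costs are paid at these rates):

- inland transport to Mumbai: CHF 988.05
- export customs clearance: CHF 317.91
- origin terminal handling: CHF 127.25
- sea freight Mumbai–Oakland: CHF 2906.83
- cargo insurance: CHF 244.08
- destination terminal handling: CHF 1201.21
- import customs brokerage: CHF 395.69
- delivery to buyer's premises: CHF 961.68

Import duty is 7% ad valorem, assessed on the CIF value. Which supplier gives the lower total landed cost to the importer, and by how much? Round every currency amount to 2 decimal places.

Supplier A (CIF):
The CIF price already equals the CIF value: 27329.28
Import duty = 27329.28 × 7% = 1913.05
Buyer bears (A): 1201.21 + 395.69 + 961.68 = 2558.58
Landed cost (A) = invoice 27329.28 + 2558.58 + duty 1913.05 = 31800.91
Supplier B (FOB):
CIF value = FOB price + freight + insurance = 25511.24 + 2906.83 + 244.08 = 28662.15
Import duty = 28662.15 × 7% = 2006.35
Buyer bears (B): 2906.83 + 244.08 + 1201.21 + 395.69 + 961.68 = 5709.49
Landed cost (B) = invoice 25511.24 + 5709.49 + duty 2006.35 = 33227.08
Difference = |31800.91 − 33227.08| = 1426.17

Supplier A is cheaper by CHF 1426.17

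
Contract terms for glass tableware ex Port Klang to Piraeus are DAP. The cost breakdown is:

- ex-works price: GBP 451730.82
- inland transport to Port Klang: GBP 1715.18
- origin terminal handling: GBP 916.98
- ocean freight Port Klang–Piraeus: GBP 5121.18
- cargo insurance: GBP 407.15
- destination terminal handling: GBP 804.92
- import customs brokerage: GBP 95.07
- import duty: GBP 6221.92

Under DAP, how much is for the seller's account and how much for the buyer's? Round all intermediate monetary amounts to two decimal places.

Seller: GBP 460696.23; buyer: GBP 6316.99

DAP: the seller bears all costs to the named destination except import duty and clearance.
Seller's account: goods 451730.82 + inland to port 1715.18 + origin terminal 916.98 + freight 5121.18 + insurance 407.15 + destination terminal 804.92 = 460696.23
Buyer's account: brokerage 95.07 + duty 6221.92 = 6316.99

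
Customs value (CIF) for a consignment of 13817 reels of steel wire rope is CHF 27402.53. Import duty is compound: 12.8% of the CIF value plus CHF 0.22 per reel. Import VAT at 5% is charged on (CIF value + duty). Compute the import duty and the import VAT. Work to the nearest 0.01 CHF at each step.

Import duty: CHF 6547.26; import VAT: CHF 1697.49

Ad valorem component: 27402.53 × 12.8% = 3507.52
Specific component: 13817 × 0.22 = 3039.74
Import duty = 3507.52 + 3039.74 = 6547.26
VAT base = CIF + duty = 27402.53 + 6547.26 = 33949.79
Import VAT = 33949.79 × 5% = 1697.49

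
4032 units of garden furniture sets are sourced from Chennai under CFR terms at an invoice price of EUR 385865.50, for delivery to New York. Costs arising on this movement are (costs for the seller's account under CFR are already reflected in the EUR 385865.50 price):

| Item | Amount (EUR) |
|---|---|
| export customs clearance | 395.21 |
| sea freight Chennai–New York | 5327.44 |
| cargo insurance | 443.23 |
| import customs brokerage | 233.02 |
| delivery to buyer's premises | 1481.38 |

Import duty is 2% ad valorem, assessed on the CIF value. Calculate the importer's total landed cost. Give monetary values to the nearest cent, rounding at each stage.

CFR: the seller pays costs through ocean freight to the destination port, but not insurance.
Already in the invoice (seller's account under CFR): export clearance, freight — exclude.
CIF value = CFR price + insurance = 385865.50 + 443.23 = 386308.73
Import duty = 386308.73 × 2% = 7726.17
Buyer bears: insurance 443.23 + brokerage 233.02 + delivery 1481.38 + duty 7726.17 = 9883.80
Landed cost = invoice 385865.50 + 9883.80 = 395749.30

Total landed cost: EUR 395749.30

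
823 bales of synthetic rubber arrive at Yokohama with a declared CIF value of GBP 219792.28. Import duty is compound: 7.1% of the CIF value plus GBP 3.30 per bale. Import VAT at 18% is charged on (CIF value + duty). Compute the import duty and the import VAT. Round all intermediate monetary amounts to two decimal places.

Import duty: GBP 18321.15; import VAT: GBP 42860.42

Ad valorem component: 219792.28 × 7.1% = 15605.25
Specific component: 823 × 3.30 = 2715.90
Import duty = 15605.25 + 2715.90 = 18321.15
VAT base = CIF + duty = 219792.28 + 18321.15 = 238113.43
Import VAT = 238113.43 × 18% = 42860.42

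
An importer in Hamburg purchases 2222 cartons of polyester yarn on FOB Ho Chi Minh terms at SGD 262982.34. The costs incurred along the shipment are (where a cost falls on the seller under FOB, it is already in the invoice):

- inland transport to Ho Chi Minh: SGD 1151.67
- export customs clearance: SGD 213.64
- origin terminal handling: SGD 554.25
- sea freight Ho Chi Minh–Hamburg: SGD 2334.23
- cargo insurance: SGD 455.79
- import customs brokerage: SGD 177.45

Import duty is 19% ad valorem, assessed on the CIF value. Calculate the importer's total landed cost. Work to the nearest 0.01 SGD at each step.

FOB: the seller bears costs until goods are on board at the origin port; the buyer bears freight, insurance and all costs thereafter.
Already in the invoice (seller's account under FOB): inland to port, export clearance, origin terminal — exclude.
CIF value = FOB price + freight + insurance = 262982.34 + 2334.23 + 455.79 = 265772.36
Import duty = 265772.36 × 19% = 50496.75
Buyer bears: freight 2334.23 + insurance 455.79 + brokerage 177.45 + duty 50496.75 = 53464.22
Landed cost = invoice 262982.34 + 53464.22 = 316446.56

Total landed cost: SGD 316446.56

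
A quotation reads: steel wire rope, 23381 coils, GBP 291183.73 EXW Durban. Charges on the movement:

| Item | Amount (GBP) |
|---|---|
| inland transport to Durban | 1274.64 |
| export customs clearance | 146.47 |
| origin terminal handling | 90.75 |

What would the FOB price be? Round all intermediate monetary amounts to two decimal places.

From EXW to FOB, the seller additionally bears: inland to port, export clearance, origin terminal.
FOB price = 291183.73 + 1274.64 + 146.47 + 90.75 = 292695.59

FOB price: GBP 292695.59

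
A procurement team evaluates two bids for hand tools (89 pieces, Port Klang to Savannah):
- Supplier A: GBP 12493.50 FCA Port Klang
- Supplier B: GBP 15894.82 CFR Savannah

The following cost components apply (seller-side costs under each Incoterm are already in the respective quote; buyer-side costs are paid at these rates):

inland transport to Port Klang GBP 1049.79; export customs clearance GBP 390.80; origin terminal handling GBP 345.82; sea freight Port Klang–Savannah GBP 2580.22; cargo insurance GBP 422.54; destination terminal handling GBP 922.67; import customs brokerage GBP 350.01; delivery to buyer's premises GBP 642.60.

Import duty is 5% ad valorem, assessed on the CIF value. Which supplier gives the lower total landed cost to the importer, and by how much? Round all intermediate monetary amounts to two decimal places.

Supplier A is cheaper by GBP 499.05

Supplier A (FCA):
CIF value = FCA price + origin terminal + freight + insurance = 12493.50 + 345.82 + 2580.22 + 422.54 = 15842.08
Import duty = 15842.08 × 5% = 792.10
Buyer bears (A): 345.82 + 2580.22 + 422.54 + 922.67 + 350.01 + 642.60 = 5263.86
Landed cost (A) = invoice 12493.50 + 5263.86 + duty 792.10 = 18549.46
Supplier B (CFR):
CIF value = CFR price + insurance = 15894.82 + 422.54 = 16317.36
Import duty = 16317.36 × 5% = 815.87
Buyer bears (B): 422.54 + 922.67 + 350.01 + 642.60 = 2337.82
Landed cost (B) = invoice 15894.82 + 2337.82 + duty 815.87 = 19048.51
Difference = |18549.46 − 19048.51| = 499.05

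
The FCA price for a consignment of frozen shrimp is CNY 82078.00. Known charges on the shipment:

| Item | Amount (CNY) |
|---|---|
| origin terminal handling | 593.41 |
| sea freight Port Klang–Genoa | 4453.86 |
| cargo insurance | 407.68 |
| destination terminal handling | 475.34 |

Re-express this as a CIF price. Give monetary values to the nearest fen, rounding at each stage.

Not relevant to the conversion: destination terminal — on the buyer under both terms; not part of either seller's price.
From FCA to CIF, the seller additionally bears: origin terminal, freight, insurance.
CIF price = 82078.00 + 593.41 + 4453.86 + 407.68 = 87532.95

CIF price: CNY 87532.95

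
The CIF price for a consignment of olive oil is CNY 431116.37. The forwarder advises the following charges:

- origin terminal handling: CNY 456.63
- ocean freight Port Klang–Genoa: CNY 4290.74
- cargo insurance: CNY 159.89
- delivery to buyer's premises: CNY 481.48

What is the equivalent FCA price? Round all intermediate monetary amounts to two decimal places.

FCA price: CNY 426209.11

Not relevant to the conversion: delivery — on the buyer under both terms; not part of either seller's price.
From CIF to FCA, the seller no longer bears: origin terminal, freight, insurance.
FCA price = 431116.37 − 456.63 − 4290.74 − 159.89 = 426209.11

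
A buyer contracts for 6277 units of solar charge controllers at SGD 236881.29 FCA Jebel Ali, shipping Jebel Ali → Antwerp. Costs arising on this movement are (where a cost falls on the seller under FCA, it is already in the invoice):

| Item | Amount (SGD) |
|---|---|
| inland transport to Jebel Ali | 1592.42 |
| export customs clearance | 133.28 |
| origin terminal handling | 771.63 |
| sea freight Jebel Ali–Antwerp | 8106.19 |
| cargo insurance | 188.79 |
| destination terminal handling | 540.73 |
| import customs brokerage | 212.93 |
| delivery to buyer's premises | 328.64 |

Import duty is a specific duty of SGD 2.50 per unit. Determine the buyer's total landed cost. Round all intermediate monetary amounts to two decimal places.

FCA: the seller delivers export-cleared goods to the carrier; the buyer bears costs from that point.
Already in the invoice (seller's account under FCA): inland to port, export clearance — exclude.
CIF value = FCA price + origin terminal + freight + insurance = 236881.29 + 771.63 + 8106.19 + 188.79 = 245947.90
Import duty = 6277 × 2.50 = 15692.50
Buyer bears: origin terminal 771.63 + freight 8106.19 + insurance 188.79 + destination terminal 540.73 + brokerage 212.93 + delivery 328.64 + duty 15692.50 = 25841.41
Landed cost = invoice 236881.29 + 25841.41 = 262722.70

Total landed cost: SGD 262722.70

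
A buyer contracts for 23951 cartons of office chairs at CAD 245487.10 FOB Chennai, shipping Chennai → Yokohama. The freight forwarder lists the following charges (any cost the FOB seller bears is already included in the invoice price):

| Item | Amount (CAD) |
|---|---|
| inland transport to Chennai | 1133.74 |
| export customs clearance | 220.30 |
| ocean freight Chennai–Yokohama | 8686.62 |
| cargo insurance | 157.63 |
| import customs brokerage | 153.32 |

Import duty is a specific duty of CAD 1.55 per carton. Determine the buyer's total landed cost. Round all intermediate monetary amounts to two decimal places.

Total landed cost: CAD 291608.72

FOB: the seller bears costs until goods are on board at the origin port; the buyer bears freight, insurance and all costs thereafter.
Already in the invoice (seller's account under FOB): inland to port, export clearance — exclude.
CIF value = FOB price + freight + insurance = 245487.10 + 8686.62 + 157.63 = 254331.35
Import duty = 23951 × 1.55 = 37124.05
Buyer bears: freight 8686.62 + insurance 157.63 + brokerage 153.32 + duty 37124.05 = 46121.62
Landed cost = invoice 245487.10 + 46121.62 = 291608.72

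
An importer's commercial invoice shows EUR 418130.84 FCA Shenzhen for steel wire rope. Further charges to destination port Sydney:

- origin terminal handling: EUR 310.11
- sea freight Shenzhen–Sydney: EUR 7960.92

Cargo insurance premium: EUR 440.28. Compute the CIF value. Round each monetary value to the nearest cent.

CIF value: EUR 426842.15

CIF = FCA price + pre-shipment costs + freight + insurance
CIF = 418130.84 + 310.11 + 7960.92 + 440.28 = 426842.15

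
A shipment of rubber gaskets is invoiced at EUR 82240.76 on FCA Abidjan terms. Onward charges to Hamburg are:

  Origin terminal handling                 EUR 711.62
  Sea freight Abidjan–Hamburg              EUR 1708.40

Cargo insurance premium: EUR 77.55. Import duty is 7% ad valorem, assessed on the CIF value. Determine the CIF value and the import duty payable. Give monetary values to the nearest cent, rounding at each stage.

CIF value: EUR 84738.33; import duty: EUR 5931.68

CIF = FCA price + pre-shipment costs + freight + insurance
CIF = 82240.76 + 711.62 + 1708.40 + 77.55 = 84738.33
Import duty = 84738.33 × 7% = 5931.68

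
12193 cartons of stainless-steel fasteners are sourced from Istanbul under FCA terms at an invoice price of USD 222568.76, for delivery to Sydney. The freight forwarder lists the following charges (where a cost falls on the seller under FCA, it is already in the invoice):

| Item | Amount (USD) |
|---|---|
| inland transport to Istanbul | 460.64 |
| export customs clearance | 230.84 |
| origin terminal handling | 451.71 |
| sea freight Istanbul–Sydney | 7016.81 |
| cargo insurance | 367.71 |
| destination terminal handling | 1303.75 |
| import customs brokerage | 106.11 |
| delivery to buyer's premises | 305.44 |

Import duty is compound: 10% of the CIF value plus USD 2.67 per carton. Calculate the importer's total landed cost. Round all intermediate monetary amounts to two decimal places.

Total landed cost: USD 287716.10

FCA: the seller delivers export-cleared goods to the carrier; the buyer bears costs from that point.
Already in the invoice (seller's account under FCA): inland to port, export clearance — exclude.
CIF value = FCA price + origin terminal + freight + insurance = 222568.76 + 451.71 + 7016.81 + 367.71 = 230404.99
Ad valorem component: 230404.99 × 10% = 23040.50
Specific component: 12193 × 2.67 = 32555.31
Import duty = 23040.50 + 32555.31 = 55595.81
Buyer bears: origin terminal 451.71 + freight 7016.81 + insurance 367.71 + destination terminal 1303.75 + brokerage 106.11 + delivery 305.44 + duty 55595.81 = 65147.34
Landed cost = invoice 222568.76 + 65147.34 = 287716.10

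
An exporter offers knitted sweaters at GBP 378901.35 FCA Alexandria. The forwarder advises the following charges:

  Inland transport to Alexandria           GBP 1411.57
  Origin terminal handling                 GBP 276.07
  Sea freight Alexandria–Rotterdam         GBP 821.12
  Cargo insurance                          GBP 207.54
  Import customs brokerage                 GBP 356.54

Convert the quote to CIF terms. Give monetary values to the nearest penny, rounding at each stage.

CIF price: GBP 380206.08

Not relevant to the conversion: inland to port — on the seller under both FCA and CIF; already in the FCA price and stays in the CIF price. brokerage — on the buyer under both terms; not part of either seller's price.
From FCA to CIF, the seller additionally bears: origin terminal, freight, insurance.
CIF price = 378901.35 + 276.07 + 821.12 + 207.54 = 380206.08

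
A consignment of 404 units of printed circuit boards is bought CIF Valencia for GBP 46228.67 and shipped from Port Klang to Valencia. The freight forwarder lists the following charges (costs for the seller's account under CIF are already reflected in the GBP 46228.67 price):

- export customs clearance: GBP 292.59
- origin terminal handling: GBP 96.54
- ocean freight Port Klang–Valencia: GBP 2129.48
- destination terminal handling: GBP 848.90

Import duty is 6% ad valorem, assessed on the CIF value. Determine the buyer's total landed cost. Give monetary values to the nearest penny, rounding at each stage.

CIF: the seller pays costs through ocean freight and marine insurance to the destination port.
Already in the invoice (seller's account under CIF): export clearance, origin terminal, freight — exclude.
The CIF price already equals the CIF value: 46228.67
Import duty = 46228.67 × 6% = 2773.72
Buyer bears: destination terminal 848.90 + duty 2773.72 = 3622.62
Landed cost = invoice 46228.67 + 3622.62 = 49851.29

Total landed cost: GBP 49851.29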